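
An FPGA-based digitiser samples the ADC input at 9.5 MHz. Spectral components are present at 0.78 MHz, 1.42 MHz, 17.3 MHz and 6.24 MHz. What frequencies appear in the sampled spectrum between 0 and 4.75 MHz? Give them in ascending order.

0.78 MHz, 1.42 MHz, 1.7 MHz, 3.26 MHz

fs/2 = 4.75 MHz.
0.78 MHz ≤ fs/2 = 4.75 MHz, passes unchanged.
1.42 MHz ≤ fs/2 = 4.75 MHz, passes unchanged.
17.3 MHz mod fs = 7.8 MHz.
7.8 MHz > fs/2 = 4.75 MHz, folds to fs − 7.8 MHz = 1.7 MHz.
6.24 MHz > fs/2 = 4.75 MHz, folds to fs − 6.24 MHz = 3.26 MHz.
Distinct values: {0.78 MHz, 1.42 MHz, 1.7 MHz, 3.26 MHz}.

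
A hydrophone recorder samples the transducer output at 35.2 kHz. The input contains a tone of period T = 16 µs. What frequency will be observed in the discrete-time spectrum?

T = 16 µs → f = 1/T = 62.5 kHz.
62.5 kHz mod fs = 27.3 kHz.
27.3 kHz > fs/2 = 17.6 kHz, folds to fs − 27.3 kHz = 7.9 kHz.

7.9 kHz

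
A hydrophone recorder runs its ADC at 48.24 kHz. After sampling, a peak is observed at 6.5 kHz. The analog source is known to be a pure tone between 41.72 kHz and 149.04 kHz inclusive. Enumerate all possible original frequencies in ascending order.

41.74 kHz, 54.74 kHz, 89.98 kHz, 102.98 kHz, 138.22 kHz

Frequencies that alias to 6.5 kHz are k·fs ± 6.5 kHz for integer k ≥ 0.
k=0: 6.5 kHz.
k=1: 41.74 kHz, 54.74 kHz.
k=2: 89.98 kHz, 102.98 kHz.
k=3: 138.22 kHz, 151.22 kHz.
k=4: 186.46 kHz, 199.46 kHz.
Within [41.72 kHz, 149.04 kHz]: 41.74 kHz, 54.74 kHz, 89.98 kHz, 102.98 kHz, 138.22 kHz.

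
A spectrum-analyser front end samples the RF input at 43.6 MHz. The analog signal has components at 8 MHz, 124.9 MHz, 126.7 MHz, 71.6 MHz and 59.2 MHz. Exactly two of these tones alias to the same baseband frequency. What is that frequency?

15.6 MHz

fs/2 = 21.8 MHz.
8 MHz ≤ fs/2 = 21.8 MHz, passes unchanged.
124.9 MHz mod fs = 37.7 MHz.
37.7 MHz > fs/2 = 21.8 MHz, folds to fs − 37.7 MHz = 5.9 MHz.
126.7 MHz mod fs = 39.5 MHz.
39.5 MHz > fs/2 = 21.8 MHz, folds to fs − 39.5 MHz = 4.1 MHz.
71.6 MHz mod fs = 28 MHz.
28 MHz > fs/2 = 21.8 MHz, folds to fs − 28 MHz = 15.6 MHz.
59.2 MHz mod fs = 15.6 MHz.
15.6 MHz ≤ fs/2 = 21.8 MHz, appears at 15.6 MHz.
59.2 MHz and 71.6 MHz both map to 15.6 MHz.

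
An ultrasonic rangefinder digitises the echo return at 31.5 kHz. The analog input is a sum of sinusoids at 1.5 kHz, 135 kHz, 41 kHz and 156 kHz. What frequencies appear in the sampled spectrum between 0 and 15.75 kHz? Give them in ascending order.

fs/2 = 15.75 kHz.
1.5 kHz ≤ fs/2 = 15.75 kHz, passes unchanged.
135 kHz mod fs = 9 kHz.
9 kHz ≤ fs/2 = 15.75 kHz, appears at 9 kHz.
41 kHz mod fs = 9.5 kHz.
9.5 kHz ≤ fs/2 = 15.75 kHz, appears at 9.5 kHz.
156 kHz mod fs = 30 kHz.
30 kHz > fs/2 = 15.75 kHz, folds to fs − 30 kHz = 1.5 kHz.
Distinct values: {1.5 kHz, 9 kHz, 9.5 kHz}.

1.5 kHz, 9 kHz, 9.5 kHz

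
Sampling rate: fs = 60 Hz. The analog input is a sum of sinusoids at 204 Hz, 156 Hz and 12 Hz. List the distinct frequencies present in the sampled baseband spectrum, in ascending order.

fs/2 = 30 Hz.
204 Hz mod fs = 24 Hz.
24 Hz ≤ fs/2 = 30 Hz, appears at 24 Hz.
156 Hz mod fs = 36 Hz.
36 Hz > fs/2 = 30 Hz, folds to fs − 36 Hz = 24 Hz.
12 Hz ≤ fs/2 = 30 Hz, passes unchanged.
Distinct values: {12 Hz, 24 Hz}.

12 Hz, 24 Hz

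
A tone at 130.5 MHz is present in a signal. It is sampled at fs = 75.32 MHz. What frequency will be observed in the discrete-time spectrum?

20.14 MHz

130.5 MHz mod fs = 55.18 MHz.
55.18 MHz > fs/2 = 37.66 MHz, folds to fs − 55.18 MHz = 20.14 MHz.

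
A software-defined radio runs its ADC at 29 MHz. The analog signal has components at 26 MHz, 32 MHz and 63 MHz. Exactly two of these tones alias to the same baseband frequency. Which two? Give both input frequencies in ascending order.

fs/2 = 14.5 MHz.
26 MHz > fs/2 = 14.5 MHz, folds to fs − 26 MHz = 3 MHz.
32 MHz mod fs = 3 MHz.
3 MHz ≤ fs/2 = 14.5 MHz, appears at 3 MHz.
63 MHz mod fs = 5 MHz.
5 MHz ≤ fs/2 = 14.5 MHz, appears at 5 MHz.
26 MHz and 32 MHz both map to 3 MHz.

26 MHz, 32 MHz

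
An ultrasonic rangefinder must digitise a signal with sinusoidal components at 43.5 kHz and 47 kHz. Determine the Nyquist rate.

94 kHz

Highest-frequency component: 47 kHz.
Nyquist rate = 2 × 47 kHz = 94 kHz.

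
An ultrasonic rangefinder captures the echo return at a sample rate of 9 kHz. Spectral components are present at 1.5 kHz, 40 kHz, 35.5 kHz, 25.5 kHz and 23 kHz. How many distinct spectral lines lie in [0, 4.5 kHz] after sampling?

fs/2 = 4.5 kHz.
1.5 kHz ≤ fs/2 = 4.5 kHz, passes unchanged.
40 kHz mod fs = 4 kHz.
4 kHz ≤ fs/2 = 4.5 kHz, appears at 4 kHz.
35.5 kHz mod fs = 8.5 kHz.
8.5 kHz > fs/2 = 4.5 kHz, folds to fs − 8.5 kHz = 0.5 kHz.
25.5 kHz mod fs = 7.5 kHz.
7.5 kHz > fs/2 = 4.5 kHz, folds to fs − 7.5 kHz = 1.5 kHz.
23 kHz mod fs = 5 kHz.
5 kHz > fs/2 = 4.5 kHz, folds to fs − 5 kHz = 4 kHz.
Distinct values: {0.5 kHz, 1.5 kHz, 4 kHz} → 3.

3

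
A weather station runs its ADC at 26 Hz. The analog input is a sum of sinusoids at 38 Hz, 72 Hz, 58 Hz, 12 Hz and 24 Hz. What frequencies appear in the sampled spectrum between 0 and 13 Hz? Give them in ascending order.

fs/2 = 13 Hz.
38 Hz mod fs = 12 Hz.
12 Hz ≤ fs/2 = 13 Hz, appears at 12 Hz.
72 Hz mod fs = 20 Hz.
20 Hz > fs/2 = 13 Hz, folds to fs − 20 Hz = 6 Hz.
58 Hz mod fs = 6 Hz.
6 Hz ≤ fs/2 = 13 Hz, appears at 6 Hz.
12 Hz ≤ fs/2 = 13 Hz, passes unchanged.
24 Hz > fs/2 = 13 Hz, folds to fs − 24 Hz = 2 Hz.
Distinct values: {2 Hz, 6 Hz, 12 Hz}.

2 Hz, 6 Hz, 12 Hz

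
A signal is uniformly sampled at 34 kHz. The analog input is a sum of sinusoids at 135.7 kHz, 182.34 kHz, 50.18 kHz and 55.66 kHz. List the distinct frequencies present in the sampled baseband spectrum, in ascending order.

0.3 kHz, 12.34 kHz, 16.18 kHz

fs/2 = 17 kHz.
135.7 kHz mod fs = 33.7 kHz.
33.7 kHz > fs/2 = 17 kHz, folds to fs − 33.7 kHz = 0.3 kHz.
182.34 kHz mod fs = 12.34 kHz.
12.34 kHz ≤ fs/2 = 17 kHz, appears at 12.34 kHz.
50.18 kHz mod fs = 16.18 kHz.
16.18 kHz ≤ fs/2 = 17 kHz, appears at 16.18 kHz.
55.66 kHz mod fs = 21.66 kHz.
21.66 kHz > fs/2 = 17 kHz, folds to fs − 21.66 kHz = 12.34 kHz.
Distinct values: {0.3 kHz, 12.34 kHz, 16.18 kHz}.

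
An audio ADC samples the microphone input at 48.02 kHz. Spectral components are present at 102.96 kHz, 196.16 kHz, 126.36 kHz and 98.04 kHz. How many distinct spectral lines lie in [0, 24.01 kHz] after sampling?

4

fs/2 = 24.01 kHz.
102.96 kHz mod fs = 6.92 kHz.
6.92 kHz ≤ fs/2 = 24.01 kHz, appears at 6.92 kHz.
196.16 kHz mod fs = 4.08 kHz.
4.08 kHz ≤ fs/2 = 24.01 kHz, appears at 4.08 kHz.
126.36 kHz mod fs = 30.32 kHz.
30.32 kHz > fs/2 = 24.01 kHz, folds to fs − 30.32 kHz = 17.7 kHz.
98.04 kHz mod fs = 2 kHz.
2 kHz ≤ fs/2 = 24.01 kHz, appears at 2 kHz.
Distinct values: {2 kHz, 4.08 kHz, 6.92 kHz, 17.7 kHz} → 4.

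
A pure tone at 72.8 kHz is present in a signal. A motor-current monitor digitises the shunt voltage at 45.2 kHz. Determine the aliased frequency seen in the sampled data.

72.8 kHz mod fs = 27.6 kHz.
27.6 kHz > fs/2 = 22.6 kHz, folds to fs − 27.6 kHz = 17.6 kHz.

17.6 kHz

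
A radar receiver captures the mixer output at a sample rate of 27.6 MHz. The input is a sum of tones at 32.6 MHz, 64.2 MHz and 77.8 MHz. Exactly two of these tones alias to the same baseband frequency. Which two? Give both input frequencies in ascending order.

fs/2 = 13.8 MHz.
32.6 MHz mod fs = 5 MHz.
5 MHz ≤ fs/2 = 13.8 MHz, appears at 5 MHz.
64.2 MHz mod fs = 9 MHz.
9 MHz ≤ fs/2 = 13.8 MHz, appears at 9 MHz.
77.8 MHz mod fs = 22.6 MHz.
22.6 MHz > fs/2 = 13.8 MHz, folds to fs − 22.6 MHz = 5 MHz.
32.6 MHz and 77.8 MHz both map to 5 MHz.

32.6 MHz, 77.8 MHz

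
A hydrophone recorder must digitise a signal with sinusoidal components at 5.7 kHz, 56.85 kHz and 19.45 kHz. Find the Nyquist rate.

113.7 kHz

Highest-frequency component: 56.85 kHz.
Nyquist rate = 2 × 56.85 kHz = 113.7 kHz.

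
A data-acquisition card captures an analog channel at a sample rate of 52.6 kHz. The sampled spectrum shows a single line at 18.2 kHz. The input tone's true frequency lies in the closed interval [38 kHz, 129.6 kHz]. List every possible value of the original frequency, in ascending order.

70.8 kHz, 87 kHz, 123.4 kHz

Frequencies that alias to 18.2 kHz are k·fs ± 18.2 kHz for integer k ≥ 0.
k=0: 18.2 kHz.
k=1: 34.4 kHz, 70.8 kHz.
k=2: 87 kHz, 123.4 kHz.
k=3: 139.6 kHz, 176 kHz.
Within [38 kHz, 129.6 kHz]: 70.8 kHz, 87 kHz, 123.4 kHz.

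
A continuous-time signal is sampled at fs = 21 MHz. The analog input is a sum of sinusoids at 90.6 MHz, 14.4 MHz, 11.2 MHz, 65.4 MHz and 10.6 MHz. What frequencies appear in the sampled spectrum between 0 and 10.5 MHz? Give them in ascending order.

fs/2 = 10.5 MHz.
90.6 MHz mod fs = 6.6 MHz.
6.6 MHz ≤ fs/2 = 10.5 MHz, appears at 6.6 MHz.
14.4 MHz > fs/2 = 10.5 MHz, folds to fs − 14.4 MHz = 6.6 MHz.
11.2 MHz > fs/2 = 10.5 MHz, folds to fs − 11.2 MHz = 9.8 MHz.
65.4 MHz mod fs = 2.4 MHz.
2.4 MHz ≤ fs/2 = 10.5 MHz, appears at 2.4 MHz.
10.6 MHz > fs/2 = 10.5 MHz, folds to fs − 10.6 MHz = 10.4 MHz.
Distinct values: {2.4 MHz, 6.6 MHz, 9.8 MHz, 10.4 MHz}.

2.4 MHz, 6.6 MHz, 9.8 MHz, 10.4 MHz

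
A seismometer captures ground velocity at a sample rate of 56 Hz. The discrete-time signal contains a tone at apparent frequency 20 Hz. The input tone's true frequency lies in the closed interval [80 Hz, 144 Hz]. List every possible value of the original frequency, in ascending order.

Frequencies that alias to 20 Hz are k·fs ± 20 Hz for integer k ≥ 0.
k=0: 20 Hz.
k=1: 36 Hz, 76 Hz.
k=2: 92 Hz, 132 Hz.
k=3: 148 Hz, 188 Hz.
Within [80 Hz, 144 Hz]: 92 Hz, 132 Hz.

92 Hz, 132 Hz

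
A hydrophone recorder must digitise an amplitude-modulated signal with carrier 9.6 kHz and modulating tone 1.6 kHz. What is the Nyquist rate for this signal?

22.4 kHz

AM sidebands sit at fc ± fm = 8 kHz and 11.2 kHz.
Highest-frequency component: 11.2 kHz.
Nyquist rate = 2 × 11.2 kHz = 22.4 kHz.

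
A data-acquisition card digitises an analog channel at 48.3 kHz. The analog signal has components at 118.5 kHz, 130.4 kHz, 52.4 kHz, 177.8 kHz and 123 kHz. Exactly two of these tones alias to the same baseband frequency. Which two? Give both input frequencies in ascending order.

118.5 kHz, 123 kHz

fs/2 = 24.15 kHz.
118.5 kHz mod fs = 21.9 kHz.
21.9 kHz ≤ fs/2 = 24.15 kHz, appears at 21.9 kHz.
130.4 kHz mod fs = 33.8 kHz.
33.8 kHz > fs/2 = 24.15 kHz, folds to fs − 33.8 kHz = 14.5 kHz.
52.4 kHz mod fs = 4.1 kHz.
4.1 kHz ≤ fs/2 = 24.15 kHz, appears at 4.1 kHz.
177.8 kHz mod fs = 32.9 kHz.
32.9 kHz > fs/2 = 24.15 kHz, folds to fs − 32.9 kHz = 15.4 kHz.
123 kHz mod fs = 26.4 kHz.
26.4 kHz > fs/2 = 24.15 kHz, folds to fs − 26.4 kHz = 21.9 kHz.
118.5 kHz and 123 kHz both map to 21.9 kHz.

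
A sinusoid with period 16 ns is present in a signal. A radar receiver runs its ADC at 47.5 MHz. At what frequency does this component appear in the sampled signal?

T = 16 ns → f = 1/T = 62.5 MHz.
62.5 MHz mod fs = 15 MHz.
15 MHz ≤ fs/2 = 23.75 MHz, appears at 15 MHz.

15 MHz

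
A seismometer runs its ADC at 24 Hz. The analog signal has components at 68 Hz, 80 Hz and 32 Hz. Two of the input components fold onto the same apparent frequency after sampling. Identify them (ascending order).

fs/2 = 12 Hz.
68 Hz mod fs = 20 Hz.
20 Hz > fs/2 = 12 Hz, folds to fs − 20 Hz = 4 Hz.
80 Hz mod fs = 8 Hz.
8 Hz ≤ fs/2 = 12 Hz, appears at 8 Hz.
32 Hz mod fs = 8 Hz.
8 Hz ≤ fs/2 = 12 Hz, appears at 8 Hz.
32 Hz and 80 Hz both map to 8 Hz.

32 Hz, 80 Hz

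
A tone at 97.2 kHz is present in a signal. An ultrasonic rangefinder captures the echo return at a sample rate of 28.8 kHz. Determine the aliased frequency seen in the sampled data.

10.8 kHz

97.2 kHz mod fs = 10.8 kHz.
10.8 kHz ≤ fs/2 = 14.4 kHz, appears at 10.8 kHz.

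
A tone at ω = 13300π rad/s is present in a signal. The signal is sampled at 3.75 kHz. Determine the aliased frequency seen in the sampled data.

ω = 13300π rad/s → f = ω/(2π) = 6650 Hz = 6.65 kHz.
6.65 kHz mod fs = 2.9 kHz.
2.9 kHz > fs/2 = 1.875 kHz, folds to fs − 2.9 kHz = 0.85 kHz.

0.85 kHz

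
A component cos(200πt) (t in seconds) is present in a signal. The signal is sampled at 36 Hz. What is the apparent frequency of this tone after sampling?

8 Hz

ω = 200π rad/s → f = ω/(2π) = 100 Hz.
100 Hz mod fs = 28 Hz.
28 Hz > fs/2 = 18 Hz, folds to fs − 28 Hz = 8 Hz.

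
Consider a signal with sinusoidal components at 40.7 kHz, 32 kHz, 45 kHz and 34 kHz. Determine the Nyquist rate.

Highest-frequency component: 45 kHz.
Nyquist rate = 2 × 45 kHz = 90 kHz.

90 kHz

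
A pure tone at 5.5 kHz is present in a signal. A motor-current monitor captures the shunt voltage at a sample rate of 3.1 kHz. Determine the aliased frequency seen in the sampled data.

0.7 kHz

5.5 kHz mod fs = 2.4 kHz.
2.4 kHz > fs/2 = 1.55 kHz, folds to fs − 2.4 kHz = 0.7 kHz.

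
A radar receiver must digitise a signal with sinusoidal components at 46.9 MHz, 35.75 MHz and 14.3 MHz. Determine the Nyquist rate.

93.8 MHz

Highest-frequency component: 46.9 MHz.
Nyquist rate = 2 × 46.9 MHz = 93.8 MHz.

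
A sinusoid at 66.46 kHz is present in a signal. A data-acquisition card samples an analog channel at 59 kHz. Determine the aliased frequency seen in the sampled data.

66.46 kHz mod fs = 7.46 kHz.
7.46 kHz ≤ fs/2 = 29.5 kHz, appears at 7.46 kHz.

7.46 kHz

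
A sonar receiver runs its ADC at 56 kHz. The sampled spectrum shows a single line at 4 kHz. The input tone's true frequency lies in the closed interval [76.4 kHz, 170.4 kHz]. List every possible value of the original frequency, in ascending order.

108 kHz, 116 kHz, 164 kHz

Frequencies that alias to 4 kHz are k·fs ± 4 kHz for integer k ≥ 0.
k=0: 4 kHz.
k=1: 52 kHz, 60 kHz.
k=2: 108 kHz, 116 kHz.
k=3: 164 kHz, 172 kHz.
k=4: 220 kHz, 228 kHz.
Within [76.4 kHz, 170.4 kHz]: 108 kHz, 116 kHz, 164 kHz.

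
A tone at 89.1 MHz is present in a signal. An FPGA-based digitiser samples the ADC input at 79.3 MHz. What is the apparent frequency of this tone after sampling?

9.8 MHz

89.1 MHz mod fs = 9.8 MHz.
9.8 MHz ≤ fs/2 = 39.65 MHz, appears at 9.8 MHz.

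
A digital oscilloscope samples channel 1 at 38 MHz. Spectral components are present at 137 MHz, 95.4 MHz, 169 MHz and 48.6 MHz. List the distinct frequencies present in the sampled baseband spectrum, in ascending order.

fs/2 = 19 MHz.
137 MHz mod fs = 23 MHz.
23 MHz > fs/2 = 19 MHz, folds to fs − 23 MHz = 15 MHz.
95.4 MHz mod fs = 19.4 MHz.
19.4 MHz > fs/2 = 19 MHz, folds to fs − 19.4 MHz = 18.6 MHz.
169 MHz mod fs = 17 MHz.
17 MHz ≤ fs/2 = 19 MHz, appears at 17 MHz.
48.6 MHz mod fs = 10.6 MHz.
10.6 MHz ≤ fs/2 = 19 MHz, appears at 10.6 MHz.
Distinct values: {10.6 MHz, 15 MHz, 17 MHz, 18.6 MHz}.

10.6 MHz, 15 MHz, 17 MHz, 18.6 MHz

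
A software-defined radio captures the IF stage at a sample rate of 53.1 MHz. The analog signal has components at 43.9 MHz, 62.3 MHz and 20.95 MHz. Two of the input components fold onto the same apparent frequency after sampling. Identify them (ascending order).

fs/2 = 26.55 MHz.
43.9 MHz > fs/2 = 26.55 MHz, folds to fs − 43.9 MHz = 9.2 MHz.
62.3 MHz mod fs = 9.2 MHz.
9.2 MHz ≤ fs/2 = 26.55 MHz, appears at 9.2 MHz.
20.95 MHz ≤ fs/2 = 26.55 MHz, passes unchanged.
43.9 MHz and 62.3 MHz both map to 9.2 MHz.

43.9 MHz, 62.3 MHz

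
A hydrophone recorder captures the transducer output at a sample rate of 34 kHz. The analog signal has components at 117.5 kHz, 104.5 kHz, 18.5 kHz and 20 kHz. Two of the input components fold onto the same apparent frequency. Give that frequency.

fs/2 = 17 kHz.
117.5 kHz mod fs = 15.5 kHz.
15.5 kHz ≤ fs/2 = 17 kHz, appears at 15.5 kHz.
104.5 kHz mod fs = 2.5 kHz.
2.5 kHz ≤ fs/2 = 17 kHz, appears at 2.5 kHz.
18.5 kHz > fs/2 = 17 kHz, folds to fs − 18.5 kHz = 15.5 kHz.
20 kHz > fs/2 = 17 kHz, folds to fs − 20 kHz = 14 kHz.
18.5 kHz and 117.5 kHz both map to 15.5 kHz.

15.5 kHz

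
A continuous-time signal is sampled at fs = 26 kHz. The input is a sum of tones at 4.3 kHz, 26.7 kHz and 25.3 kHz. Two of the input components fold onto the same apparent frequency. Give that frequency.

fs/2 = 13 kHz.
4.3 kHz ≤ fs/2 = 13 kHz, passes unchanged.
26.7 kHz mod fs = 0.7 kHz.
0.7 kHz ≤ fs/2 = 13 kHz, appears at 0.7 kHz.
25.3 kHz > fs/2 = 13 kHz, folds to fs − 25.3 kHz = 0.7 kHz.
25.3 kHz and 26.7 kHz both map to 0.7 kHz.

0.7 kHz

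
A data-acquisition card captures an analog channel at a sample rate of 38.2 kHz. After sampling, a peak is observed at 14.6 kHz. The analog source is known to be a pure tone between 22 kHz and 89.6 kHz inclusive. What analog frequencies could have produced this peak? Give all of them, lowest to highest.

23.6 kHz, 52.8 kHz, 61.8 kHz

Frequencies that alias to 14.6 kHz are k·fs ± 14.6 kHz for integer k ≥ 0.
k=0: 14.6 kHz.
k=1: 23.6 kHz, 52.8 kHz.
k=2: 61.8 kHz, 91 kHz.
k=3: 100 kHz, 129.2 kHz.
Within [22 kHz, 89.6 kHz]: 23.6 kHz, 52.8 kHz, 61.8 kHz.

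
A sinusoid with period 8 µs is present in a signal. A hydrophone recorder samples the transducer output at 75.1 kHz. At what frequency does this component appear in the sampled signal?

T = 8 µs → f = 1/T = 125 kHz.
125 kHz mod fs = 49.9 kHz.
49.9 kHz > fs/2 = 37.55 kHz, folds to fs − 49.9 kHz = 25.2 kHz.

25.2 kHz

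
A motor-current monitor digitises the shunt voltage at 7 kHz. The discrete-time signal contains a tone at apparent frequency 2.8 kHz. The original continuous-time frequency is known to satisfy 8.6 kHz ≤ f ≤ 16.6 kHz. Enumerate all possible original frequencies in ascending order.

Frequencies that alias to 2.8 kHz are k·fs ± 2.8 kHz for integer k ≥ 0.
k=0: 2.8 kHz.
k=1: 4.2 kHz, 9.8 kHz.
k=2: 11.2 kHz, 16.8 kHz.
k=3: 18.2 kHz, 23.8 kHz.
Within [8.6 kHz, 16.6 kHz]: 9.8 kHz, 11.2 kHz.

9.8 kHz, 11.2 kHz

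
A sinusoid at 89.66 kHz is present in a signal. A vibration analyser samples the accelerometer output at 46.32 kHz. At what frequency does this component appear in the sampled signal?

89.66 kHz mod fs = 43.34 kHz.
43.34 kHz > fs/2 = 23.16 kHz, folds to fs − 43.34 kHz = 2.98 kHz.

2.98 kHz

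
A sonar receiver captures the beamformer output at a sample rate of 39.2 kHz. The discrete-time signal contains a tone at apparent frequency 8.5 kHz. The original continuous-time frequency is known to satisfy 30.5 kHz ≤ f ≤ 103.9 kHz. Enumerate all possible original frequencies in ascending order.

Frequencies that alias to 8.5 kHz are k·fs ± 8.5 kHz for integer k ≥ 0.
k=0: 8.5 kHz.
k=1: 30.7 kHz, 47.7 kHz.
k=2: 69.9 kHz, 86.9 kHz.
k=3: 109.1 kHz, 126.1 kHz.
Within [30.5 kHz, 103.9 kHz]: 30.7 kHz, 47.7 kHz, 69.9 kHz, 86.9 kHz.

30.7 kHz, 47.7 kHz, 69.9 kHz, 86.9 kHz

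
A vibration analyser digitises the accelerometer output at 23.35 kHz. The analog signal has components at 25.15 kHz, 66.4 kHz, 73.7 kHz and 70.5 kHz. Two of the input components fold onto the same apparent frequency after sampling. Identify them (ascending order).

66.4 kHz, 73.7 kHz

fs/2 = 11.675 kHz.
25.15 kHz mod fs = 1.8 kHz.
1.8 kHz ≤ fs/2 = 11.675 kHz, appears at 1.8 kHz.
66.4 kHz mod fs = 19.7 kHz.
19.7 kHz > fs/2 = 11.675 kHz, folds to fs − 19.7 kHz = 3.65 kHz.
73.7 kHz mod fs = 3.65 kHz.
3.65 kHz ≤ fs/2 = 11.675 kHz, appears at 3.65 kHz.
70.5 kHz mod fs = 0.45 kHz.
0.45 kHz ≤ fs/2 = 11.675 kHz, appears at 0.45 kHz.
66.4 kHz and 73.7 kHz both map to 3.65 kHz.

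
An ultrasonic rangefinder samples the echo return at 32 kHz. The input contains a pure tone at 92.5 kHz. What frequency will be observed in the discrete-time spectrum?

3.5 kHz

92.5 kHz mod fs = 28.5 kHz.
28.5 kHz > fs/2 = 16 kHz, folds to fs − 28.5 kHz = 3.5 kHz.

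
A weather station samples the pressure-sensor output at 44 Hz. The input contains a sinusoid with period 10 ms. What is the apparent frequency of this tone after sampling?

T = 10 ms → f = 1/T = 100 Hz.
100 Hz mod fs = 12 Hz.
12 Hz ≤ fs/2 = 22 Hz, appears at 12 Hz.

12 Hz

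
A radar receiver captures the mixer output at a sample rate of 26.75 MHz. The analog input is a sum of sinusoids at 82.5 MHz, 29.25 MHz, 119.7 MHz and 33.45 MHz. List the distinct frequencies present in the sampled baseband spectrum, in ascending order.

fs/2 = 13.375 MHz.
82.5 MHz mod fs = 2.25 MHz.
2.25 MHz ≤ fs/2 = 13.375 MHz, appears at 2.25 MHz.
29.25 MHz mod fs = 2.5 MHz.
2.5 MHz ≤ fs/2 = 13.375 MHz, appears at 2.5 MHz.
119.7 MHz mod fs = 12.7 MHz.
12.7 MHz ≤ fs/2 = 13.375 MHz, appears at 12.7 MHz.
33.45 MHz mod fs = 6.7 MHz.
6.7 MHz ≤ fs/2 = 13.375 MHz, appears at 6.7 MHz.
Distinct values: {2.25 MHz, 2.5 MHz, 6.7 MHz, 12.7 MHz}.

2.25 MHz, 2.5 MHz, 6.7 MHz, 12.7 MHz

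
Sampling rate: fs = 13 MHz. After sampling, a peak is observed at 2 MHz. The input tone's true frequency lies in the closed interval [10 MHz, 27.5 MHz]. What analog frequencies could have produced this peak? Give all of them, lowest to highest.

11 MHz, 15 MHz, 24 MHz

Frequencies that alias to 2 MHz are k·fs ± 2 MHz for integer k ≥ 0.
k=0: 2 MHz.
k=1: 11 MHz, 15 MHz.
k=2: 24 MHz, 28 MHz.
k=3: 37 MHz, 41 MHz.
Within [10 MHz, 27.5 MHz]: 11 MHz, 15 MHz, 24 MHz.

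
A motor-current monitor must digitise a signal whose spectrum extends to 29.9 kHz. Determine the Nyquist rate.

Nyquist rate = 2 × 29.9 kHz = 59.8 kHz.

59.8 kHz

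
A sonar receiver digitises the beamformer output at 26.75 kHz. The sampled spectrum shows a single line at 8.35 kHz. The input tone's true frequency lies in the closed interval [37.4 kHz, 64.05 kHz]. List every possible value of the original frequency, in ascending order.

45.15 kHz, 61.85 kHz

Frequencies that alias to 8.35 kHz are k·fs ± 8.35 kHz for integer k ≥ 0.
k=0: 8.35 kHz.
k=1: 18.4 kHz, 35.1 kHz.
k=2: 45.15 kHz, 61.85 kHz.
k=3: 71.9 kHz, 88.6 kHz.
Within [37.4 kHz, 64.05 kHz]: 45.15 kHz, 61.85 kHz.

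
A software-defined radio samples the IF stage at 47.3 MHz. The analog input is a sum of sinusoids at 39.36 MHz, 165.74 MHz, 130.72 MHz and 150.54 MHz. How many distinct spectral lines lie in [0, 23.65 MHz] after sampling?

fs/2 = 23.65 MHz.
39.36 MHz > fs/2 = 23.65 MHz, folds to fs − 39.36 MHz = 7.94 MHz.
165.74 MHz mod fs = 23.84 MHz.
23.84 MHz > fs/2 = 23.65 MHz, folds to fs − 23.84 MHz = 23.46 MHz.
130.72 MHz mod fs = 36.12 MHz.
36.12 MHz > fs/2 = 23.65 MHz, folds to fs − 36.12 MHz = 11.18 MHz.
150.54 MHz mod fs = 8.64 MHz.
8.64 MHz ≤ fs/2 = 23.65 MHz, appears at 8.64 MHz.
Distinct values: {7.94 MHz, 8.64 MHz, 11.18 MHz, 23.46 MHz} → 4.

4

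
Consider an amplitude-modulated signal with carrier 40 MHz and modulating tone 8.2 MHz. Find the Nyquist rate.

AM sidebands sit at fc ± fm = 31.8 MHz and 48.2 MHz.
Highest-frequency component: 48.2 MHz.
Nyquist rate = 2 × 48.2 MHz = 96.4 MHz.

96.4 MHz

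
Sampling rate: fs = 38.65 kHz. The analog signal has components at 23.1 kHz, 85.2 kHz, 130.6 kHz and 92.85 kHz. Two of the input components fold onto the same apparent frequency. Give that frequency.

fs/2 = 19.325 kHz.
23.1 kHz > fs/2 = 19.325 kHz, folds to fs − 23.1 kHz = 15.55 kHz.
85.2 kHz mod fs = 7.9 kHz.
7.9 kHz ≤ fs/2 = 19.325 kHz, appears at 7.9 kHz.
130.6 kHz mod fs = 14.65 kHz.
14.65 kHz ≤ fs/2 = 19.325 kHz, appears at 14.65 kHz.
92.85 kHz mod fs = 15.55 kHz.
15.55 kHz ≤ fs/2 = 19.325 kHz, appears at 15.55 kHz.
23.1 kHz and 92.85 kHz both map to 15.55 kHz.

15.55 kHz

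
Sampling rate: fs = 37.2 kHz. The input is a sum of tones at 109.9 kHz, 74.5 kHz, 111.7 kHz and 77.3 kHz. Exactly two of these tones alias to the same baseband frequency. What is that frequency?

0.1 kHz

fs/2 = 18.6 kHz.
109.9 kHz mod fs = 35.5 kHz.
35.5 kHz > fs/2 = 18.6 kHz, folds to fs − 35.5 kHz = 1.7 kHz.
74.5 kHz mod fs = 0.1 kHz.
0.1 kHz ≤ fs/2 = 18.6 kHz, appears at 0.1 kHz.
111.7 kHz mod fs = 0.1 kHz.
0.1 kHz ≤ fs/2 = 18.6 kHz, appears at 0.1 kHz.
77.3 kHz mod fs = 2.9 kHz.
2.9 kHz ≤ fs/2 = 18.6 kHz, appears at 2.9 kHz.
74.5 kHz and 111.7 kHz both map to 0.1 kHz.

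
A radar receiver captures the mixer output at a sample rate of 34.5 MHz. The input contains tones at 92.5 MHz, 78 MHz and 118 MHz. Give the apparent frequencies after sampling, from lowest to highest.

9 MHz, 11 MHz, 14.5 MHz

fs/2 = 17.25 MHz.
92.5 MHz mod fs = 23.5 MHz.
23.5 MHz > fs/2 = 17.25 MHz, folds to fs − 23.5 MHz = 11 MHz.
78 MHz mod fs = 9 MHz.
9 MHz ≤ fs/2 = 17.25 MHz, appears at 9 MHz.
118 MHz mod fs = 14.5 MHz.
14.5 MHz ≤ fs/2 = 17.25 MHz, appears at 14.5 MHz.
Distinct values: {9 MHz, 11 MHz, 14.5 MHz}.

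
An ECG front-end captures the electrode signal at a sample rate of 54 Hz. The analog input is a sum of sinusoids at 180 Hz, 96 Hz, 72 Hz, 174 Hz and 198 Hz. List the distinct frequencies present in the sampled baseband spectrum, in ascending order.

12 Hz, 18 Hz

fs/2 = 27 Hz.
180 Hz mod fs = 18 Hz.
18 Hz ≤ fs/2 = 27 Hz, appears at 18 Hz.
96 Hz mod fs = 42 Hz.
42 Hz > fs/2 = 27 Hz, folds to fs − 42 Hz = 12 Hz.
72 Hz mod fs = 18 Hz.
18 Hz ≤ fs/2 = 27 Hz, appears at 18 Hz.
174 Hz mod fs = 12 Hz.
12 Hz ≤ fs/2 = 27 Hz, appears at 12 Hz.
198 Hz mod fs = 36 Hz.
36 Hz > fs/2 = 27 Hz, folds to fs − 36 Hz = 18 Hz.
Distinct values: {12 Hz, 18 Hz}.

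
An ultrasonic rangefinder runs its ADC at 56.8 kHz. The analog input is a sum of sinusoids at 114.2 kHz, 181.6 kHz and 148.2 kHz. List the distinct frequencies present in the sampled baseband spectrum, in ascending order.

0.6 kHz, 11.2 kHz, 22.2 kHz

fs/2 = 28.4 kHz.
114.2 kHz mod fs = 0.6 kHz.
0.6 kHz ≤ fs/2 = 28.4 kHz, appears at 0.6 kHz.
181.6 kHz mod fs = 11.2 kHz.
11.2 kHz ≤ fs/2 = 28.4 kHz, appears at 11.2 kHz.
148.2 kHz mod fs = 34.6 kHz.
34.6 kHz > fs/2 = 28.4 kHz, folds to fs − 34.6 kHz = 22.2 kHz.
Distinct values: {0.6 kHz, 11.2 kHz, 22.2 kHz}.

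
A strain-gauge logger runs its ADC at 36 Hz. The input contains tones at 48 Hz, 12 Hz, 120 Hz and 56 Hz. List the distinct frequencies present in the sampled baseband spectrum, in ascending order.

12 Hz, 16 Hz

fs/2 = 18 Hz.
48 Hz mod fs = 12 Hz.
12 Hz ≤ fs/2 = 18 Hz, appears at 12 Hz.
12 Hz ≤ fs/2 = 18 Hz, passes unchanged.
120 Hz mod fs = 12 Hz.
12 Hz ≤ fs/2 = 18 Hz, appears at 12 Hz.
56 Hz mod fs = 20 Hz.
20 Hz > fs/2 = 18 Hz, folds to fs − 20 Hz = 16 Hz.
Distinct values: {12 Hz, 16 Hz}.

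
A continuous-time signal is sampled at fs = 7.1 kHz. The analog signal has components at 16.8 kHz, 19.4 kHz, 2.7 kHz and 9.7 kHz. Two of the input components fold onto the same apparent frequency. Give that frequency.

2.6 kHz

fs/2 = 3.55 kHz.
16.8 kHz mod fs = 2.6 kHz.
2.6 kHz ≤ fs/2 = 3.55 kHz, appears at 2.6 kHz.
19.4 kHz mod fs = 5.2 kHz.
5.2 kHz > fs/2 = 3.55 kHz, folds to fs − 5.2 kHz = 1.9 kHz.
2.7 kHz ≤ fs/2 = 3.55 kHz, passes unchanged.
9.7 kHz mod fs = 2.6 kHz.
2.6 kHz ≤ fs/2 = 3.55 kHz, appears at 2.6 kHz.
9.7 kHz and 16.8 kHz both map to 2.6 kHz.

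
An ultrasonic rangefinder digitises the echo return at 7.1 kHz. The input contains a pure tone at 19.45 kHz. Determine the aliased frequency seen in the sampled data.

1.85 kHz

19.45 kHz mod fs = 5.25 kHz.
5.25 kHz > fs/2 = 3.55 kHz, folds to fs − 5.25 kHz = 1.85 kHz.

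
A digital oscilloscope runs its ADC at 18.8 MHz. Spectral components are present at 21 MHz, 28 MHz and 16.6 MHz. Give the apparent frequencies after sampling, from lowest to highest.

fs/2 = 9.4 MHz.
21 MHz mod fs = 2.2 MHz.
2.2 MHz ≤ fs/2 = 9.4 MHz, appears at 2.2 MHz.
28 MHz mod fs = 9.2 MHz.
9.2 MHz ≤ fs/2 = 9.4 MHz, appears at 9.2 MHz.
16.6 MHz > fs/2 = 9.4 MHz, folds to fs − 16.6 MHz = 2.2 MHz.
Distinct values: {2.2 MHz, 9.2 MHz}.

2.2 MHz, 9.2 MHz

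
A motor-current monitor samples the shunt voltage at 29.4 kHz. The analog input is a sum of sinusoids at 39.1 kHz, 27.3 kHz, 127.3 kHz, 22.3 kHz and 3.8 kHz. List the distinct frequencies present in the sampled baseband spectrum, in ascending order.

fs/2 = 14.7 kHz.
39.1 kHz mod fs = 9.7 kHz.
9.7 kHz ≤ fs/2 = 14.7 kHz, appears at 9.7 kHz.
27.3 kHz > fs/2 = 14.7 kHz, folds to fs − 27.3 kHz = 2.1 kHz.
127.3 kHz mod fs = 9.7 kHz.
9.7 kHz ≤ fs/2 = 14.7 kHz, appears at 9.7 kHz.
22.3 kHz > fs/2 = 14.7 kHz, folds to fs − 22.3 kHz = 7.1 kHz.
3.8 kHz ≤ fs/2 = 14.7 kHz, passes unchanged.
Distinct values: {2.1 kHz, 3.8 kHz, 7.1 kHz, 9.7 kHz}.

2.1 kHz, 3.8 kHz, 7.1 kHz, 9.7 kHz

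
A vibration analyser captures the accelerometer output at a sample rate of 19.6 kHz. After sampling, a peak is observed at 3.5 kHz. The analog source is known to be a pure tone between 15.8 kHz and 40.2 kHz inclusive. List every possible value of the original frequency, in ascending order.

Frequencies that alias to 3.5 kHz are k·fs ± 3.5 kHz for integer k ≥ 0.
k=0: 3.5 kHz.
k=1: 16.1 kHz, 23.1 kHz.
k=2: 35.7 kHz, 42.7 kHz.
k=3: 55.3 kHz, 62.3 kHz.
Within [15.8 kHz, 40.2 kHz]: 16.1 kHz, 23.1 kHz, 35.7 kHz.

16.1 kHz, 23.1 kHz, 35.7 kHz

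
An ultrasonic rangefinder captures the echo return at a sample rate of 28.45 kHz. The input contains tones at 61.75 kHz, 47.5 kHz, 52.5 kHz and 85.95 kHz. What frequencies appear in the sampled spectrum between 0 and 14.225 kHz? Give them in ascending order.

fs/2 = 14.225 kHz.
61.75 kHz mod fs = 4.85 kHz.
4.85 kHz ≤ fs/2 = 14.225 kHz, appears at 4.85 kHz.
47.5 kHz mod fs = 19.05 kHz.
19.05 kHz > fs/2 = 14.225 kHz, folds to fs − 19.05 kHz = 9.4 kHz.
52.5 kHz mod fs = 24.05 kHz.
24.05 kHz > fs/2 = 14.225 kHz, folds to fs − 24.05 kHz = 4.4 kHz.
85.95 kHz mod fs = 0.6 kHz.
0.6 kHz ≤ fs/2 = 14.225 kHz, appears at 0.6 kHz.
Distinct values: {0.6 kHz, 4.4 kHz, 4.85 kHz, 9.4 kHz}.

0.6 kHz, 4.4 kHz, 4.85 kHz, 9.4 kHz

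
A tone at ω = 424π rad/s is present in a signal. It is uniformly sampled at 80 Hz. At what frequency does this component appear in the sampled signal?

ω = 424π rad/s → f = ω/(2π) = 212 Hz.
212 Hz mod fs = 52 Hz.
52 Hz > fs/2 = 40 Hz, folds to fs − 52 Hz = 28 Hz.

28 Hz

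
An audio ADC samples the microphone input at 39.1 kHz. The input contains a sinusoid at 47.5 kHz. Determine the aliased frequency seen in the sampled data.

8.4 kHz

47.5 kHz mod fs = 8.4 kHz.
8.4 kHz ≤ fs/2 = 19.55 kHz, appears at 8.4 kHz.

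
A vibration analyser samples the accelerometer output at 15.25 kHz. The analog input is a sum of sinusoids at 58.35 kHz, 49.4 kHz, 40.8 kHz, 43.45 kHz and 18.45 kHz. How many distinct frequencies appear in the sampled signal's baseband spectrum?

fs/2 = 7.625 kHz.
58.35 kHz mod fs = 12.6 kHz.
12.6 kHz > fs/2 = 7.625 kHz, folds to fs − 12.6 kHz = 2.65 kHz.
49.4 kHz mod fs = 3.65 kHz.
3.65 kHz ≤ fs/2 = 7.625 kHz, appears at 3.65 kHz.
40.8 kHz mod fs = 10.3 kHz.
10.3 kHz > fs/2 = 7.625 kHz, folds to fs − 10.3 kHz = 4.95 kHz.
43.45 kHz mod fs = 12.95 kHz.
12.95 kHz > fs/2 = 7.625 kHz, folds to fs − 12.95 kHz = 2.3 kHz.
18.45 kHz mod fs = 3.2 kHz.
3.2 kHz ≤ fs/2 = 7.625 kHz, appears at 3.2 kHz.
Distinct values: {2.3 kHz, 2.65 kHz, 3.2 kHz, 3.65 kHz, 4.95 kHz} → 5.

5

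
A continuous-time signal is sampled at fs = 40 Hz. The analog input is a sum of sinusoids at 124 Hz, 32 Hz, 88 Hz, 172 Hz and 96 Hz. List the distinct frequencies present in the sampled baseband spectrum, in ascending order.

4 Hz, 8 Hz, 12 Hz, 16 Hz

fs/2 = 20 Hz.
124 Hz mod fs = 4 Hz.
4 Hz ≤ fs/2 = 20 Hz, appears at 4 Hz.
32 Hz > fs/2 = 20 Hz, folds to fs − 32 Hz = 8 Hz.
88 Hz mod fs = 8 Hz.
8 Hz ≤ fs/2 = 20 Hz, appears at 8 Hz.
172 Hz mod fs = 12 Hz.
12 Hz ≤ fs/2 = 20 Hz, appears at 12 Hz.
96 Hz mod fs = 16 Hz.
16 Hz ≤ fs/2 = 20 Hz, appears at 16 Hz.
Distinct values: {4 Hz, 8 Hz, 12 Hz, 16 Hz}.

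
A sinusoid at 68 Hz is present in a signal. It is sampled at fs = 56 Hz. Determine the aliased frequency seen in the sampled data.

12 Hz

68 Hz mod fs = 12 Hz.
12 Hz ≤ fs/2 = 28 Hz, appears at 12 Hz.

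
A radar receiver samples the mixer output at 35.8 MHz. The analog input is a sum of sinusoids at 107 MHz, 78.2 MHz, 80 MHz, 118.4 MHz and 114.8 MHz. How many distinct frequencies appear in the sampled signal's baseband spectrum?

5

fs/2 = 17.9 MHz.
107 MHz mod fs = 35.4 MHz.
35.4 MHz > fs/2 = 17.9 MHz, folds to fs − 35.4 MHz = 0.4 MHz.
78.2 MHz mod fs = 6.6 MHz.
6.6 MHz ≤ fs/2 = 17.9 MHz, appears at 6.6 MHz.
80 MHz mod fs = 8.4 MHz.
8.4 MHz ≤ fs/2 = 17.9 MHz, appears at 8.4 MHz.
118.4 MHz mod fs = 11 MHz.
11 MHz ≤ fs/2 = 17.9 MHz, appears at 11 MHz.
114.8 MHz mod fs = 7.4 MHz.
7.4 MHz ≤ fs/2 = 17.9 MHz, appears at 7.4 MHz.
Distinct values: {0.4 MHz, 6.6 MHz, 7.4 MHz, 8.4 MHz, 11 MHz} → 5.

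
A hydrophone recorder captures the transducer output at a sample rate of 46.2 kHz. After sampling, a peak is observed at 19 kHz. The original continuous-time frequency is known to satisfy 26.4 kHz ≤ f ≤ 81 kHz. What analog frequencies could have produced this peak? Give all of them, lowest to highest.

Frequencies that alias to 19 kHz are k·fs ± 19 kHz for integer k ≥ 0.
k=0: 19 kHz.
k=1: 27.2 kHz, 65.2 kHz.
k=2: 73.4 kHz, 111.4 kHz.
k=3: 119.6 kHz, 157.6 kHz.
Within [26.4 kHz, 81 kHz]: 27.2 kHz, 65.2 kHz, 73.4 kHz.

27.2 kHz, 65.2 kHz, 73.4 kHz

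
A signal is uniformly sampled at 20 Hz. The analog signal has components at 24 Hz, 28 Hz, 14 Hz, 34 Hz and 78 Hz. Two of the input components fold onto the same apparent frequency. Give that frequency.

6 Hz

fs/2 = 10 Hz.
24 Hz mod fs = 4 Hz.
4 Hz ≤ fs/2 = 10 Hz, appears at 4 Hz.
28 Hz mod fs = 8 Hz.
8 Hz ≤ fs/2 = 10 Hz, appears at 8 Hz.
14 Hz > fs/2 = 10 Hz, folds to fs − 14 Hz = 6 Hz.
34 Hz mod fs = 14 Hz.
14 Hz > fs/2 = 10 Hz, folds to fs − 14 Hz = 6 Hz.
78 Hz mod fs = 18 Hz.
18 Hz > fs/2 = 10 Hz, folds to fs − 18 Hz = 2 Hz.
14 Hz and 34 Hz both map to 6 Hz.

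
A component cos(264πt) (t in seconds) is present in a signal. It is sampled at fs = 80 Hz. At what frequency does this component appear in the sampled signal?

28 Hz

ω = 264π rad/s → f = ω/(2π) = 132 Hz.
132 Hz mod fs = 52 Hz.
52 Hz > fs/2 = 40 Hz, folds to fs − 52 Hz = 28 Hz.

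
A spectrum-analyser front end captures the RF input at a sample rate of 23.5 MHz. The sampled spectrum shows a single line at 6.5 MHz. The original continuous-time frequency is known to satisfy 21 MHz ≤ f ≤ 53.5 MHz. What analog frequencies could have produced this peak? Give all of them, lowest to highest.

Frequencies that alias to 6.5 MHz are k·fs ± 6.5 MHz for integer k ≥ 0.
k=0: 6.5 MHz.
k=1: 17 MHz, 30 MHz.
k=2: 40.5 MHz, 53.5 MHz.
k=3: 64 MHz, 77 MHz.
Within [21 MHz, 53.5 MHz]: 30 MHz, 40.5 MHz, 53.5 MHz.

30 MHz, 40.5 MHz, 53.5 MHz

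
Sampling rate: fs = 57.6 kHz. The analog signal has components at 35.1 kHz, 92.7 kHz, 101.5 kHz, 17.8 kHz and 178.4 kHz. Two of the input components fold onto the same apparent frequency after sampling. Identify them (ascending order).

fs/2 = 28.8 kHz.
35.1 kHz > fs/2 = 28.8 kHz, folds to fs − 35.1 kHz = 22.5 kHz.
92.7 kHz mod fs = 35.1 kHz.
35.1 kHz > fs/2 = 28.8 kHz, folds to fs − 35.1 kHz = 22.5 kHz.
101.5 kHz mod fs = 43.9 kHz.
43.9 kHz > fs/2 = 28.8 kHz, folds to fs − 43.9 kHz = 13.7 kHz.
17.8 kHz ≤ fs/2 = 28.8 kHz, passes unchanged.
178.4 kHz mod fs = 5.6 kHz.
5.6 kHz ≤ fs/2 = 28.8 kHz, appears at 5.6 kHz.
35.1 kHz and 92.7 kHz both map to 22.5 kHz.

35.1 kHz, 92.7 kHz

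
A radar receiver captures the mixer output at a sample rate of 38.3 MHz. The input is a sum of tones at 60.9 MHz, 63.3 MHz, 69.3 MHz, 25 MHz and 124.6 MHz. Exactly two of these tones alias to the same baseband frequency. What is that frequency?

fs/2 = 19.15 MHz.
60.9 MHz mod fs = 22.6 MHz.
22.6 MHz > fs/2 = 19.15 MHz, folds to fs − 22.6 MHz = 15.7 MHz.
63.3 MHz mod fs = 25 MHz.
25 MHz > fs/2 = 19.15 MHz, folds to fs − 25 MHz = 13.3 MHz.
69.3 MHz mod fs = 31 MHz.
31 MHz > fs/2 = 19.15 MHz, folds to fs − 31 MHz = 7.3 MHz.
25 MHz > fs/2 = 19.15 MHz, folds to fs − 25 MHz = 13.3 MHz.
124.6 MHz mod fs = 9.7 MHz.
9.7 MHz ≤ fs/2 = 19.15 MHz, appears at 9.7 MHz.
25 MHz and 63.3 MHz both map to 13.3 MHz.

13.3 MHz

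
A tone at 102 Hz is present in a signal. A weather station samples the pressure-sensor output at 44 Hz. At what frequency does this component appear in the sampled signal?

102 Hz mod fs = 14 Hz.
14 Hz ≤ fs/2 = 22 Hz, appears at 14 Hz.

14 Hz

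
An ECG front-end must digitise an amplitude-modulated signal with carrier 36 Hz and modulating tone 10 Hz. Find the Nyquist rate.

AM sidebands sit at fc ± fm = 26 Hz and 46 Hz.
Highest-frequency component: 46 Hz.
Nyquist rate = 2 × 46 Hz = 92 Hz.

92 Hz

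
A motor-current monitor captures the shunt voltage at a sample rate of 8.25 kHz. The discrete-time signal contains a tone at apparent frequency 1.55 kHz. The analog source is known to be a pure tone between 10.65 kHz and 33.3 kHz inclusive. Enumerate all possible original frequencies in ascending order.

Frequencies that alias to 1.55 kHz are k·fs ± 1.55 kHz for integer k ≥ 0.
k=0: 1.55 kHz.
k=1: 6.7 kHz, 9.8 kHz.
k=2: 14.95 kHz, 18.05 kHz.
k=3: 23.2 kHz, 26.3 kHz.
k=4: 31.45 kHz, 34.55 kHz.
k=5: 39.7 kHz, 42.8 kHz.
Within [10.65 kHz, 33.3 kHz]: 14.95 kHz, 18.05 kHz, 23.2 kHz, 26.3 kHz, 31.45 kHz.

14.95 kHz, 18.05 kHz, 23.2 kHz, 26.3 kHz, 31.45 kHz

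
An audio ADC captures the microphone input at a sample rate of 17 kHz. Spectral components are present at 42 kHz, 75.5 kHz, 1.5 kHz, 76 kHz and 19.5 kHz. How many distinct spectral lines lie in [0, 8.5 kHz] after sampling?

4

fs/2 = 8.5 kHz.
42 kHz mod fs = 8 kHz.
8 kHz ≤ fs/2 = 8.5 kHz, appears at 8 kHz.
75.5 kHz mod fs = 7.5 kHz.
7.5 kHz ≤ fs/2 = 8.5 kHz, appears at 7.5 kHz.
1.5 kHz ≤ fs/2 = 8.5 kHz, passes unchanged.
76 kHz mod fs = 8 kHz.
8 kHz ≤ fs/2 = 8.5 kHz, appears at 8 kHz.
19.5 kHz mod fs = 2.5 kHz.
2.5 kHz ≤ fs/2 = 8.5 kHz, appears at 2.5 kHz.
Distinct values: {1.5 kHz, 2.5 kHz, 7.5 kHz, 8 kHz} → 4.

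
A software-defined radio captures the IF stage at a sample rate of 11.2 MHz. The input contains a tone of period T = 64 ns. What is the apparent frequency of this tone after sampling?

T = 64 ns → f = 1/T = 15.625 MHz.
15.625 MHz mod fs = 4.425 MHz.
4.425 MHz ≤ fs/2 = 5.6 MHz, appears at 4.425 MHz.

4.425 MHz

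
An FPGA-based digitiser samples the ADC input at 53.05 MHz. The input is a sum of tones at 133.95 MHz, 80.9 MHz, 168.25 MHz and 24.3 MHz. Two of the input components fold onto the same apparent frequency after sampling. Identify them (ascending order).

80.9 MHz, 133.95 MHz

fs/2 = 26.525 MHz.
133.95 MHz mod fs = 27.85 MHz.
27.85 MHz > fs/2 = 26.525 MHz, folds to fs − 27.85 MHz = 25.2 MHz.
80.9 MHz mod fs = 27.85 MHz.
27.85 MHz > fs/2 = 26.525 MHz, folds to fs − 27.85 MHz = 25.2 MHz.
168.25 MHz mod fs = 9.1 MHz.
9.1 MHz ≤ fs/2 = 26.525 MHz, appears at 9.1 MHz.
24.3 MHz ≤ fs/2 = 26.525 MHz, passes unchanged.
80.9 MHz and 133.95 MHz both map to 25.2 MHz.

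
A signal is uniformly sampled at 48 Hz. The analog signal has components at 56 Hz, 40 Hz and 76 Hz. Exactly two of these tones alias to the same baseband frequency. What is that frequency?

8 Hz

fs/2 = 24 Hz.
56 Hz mod fs = 8 Hz.
8 Hz ≤ fs/2 = 24 Hz, appears at 8 Hz.
40 Hz > fs/2 = 24 Hz, folds to fs − 40 Hz = 8 Hz.
76 Hz mod fs = 28 Hz.
28 Hz > fs/2 = 24 Hz, folds to fs − 28 Hz = 20 Hz.
40 Hz and 56 Hz both map to 8 Hz.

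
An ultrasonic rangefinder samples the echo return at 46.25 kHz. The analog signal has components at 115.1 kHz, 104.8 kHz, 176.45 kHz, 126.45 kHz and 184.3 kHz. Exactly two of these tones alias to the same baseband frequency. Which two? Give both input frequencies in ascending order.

104.8 kHz, 126.45 kHz

fs/2 = 23.125 kHz.
115.1 kHz mod fs = 22.6 kHz.
22.6 kHz ≤ fs/2 = 23.125 kHz, appears at 22.6 kHz.
104.8 kHz mod fs = 12.3 kHz.
12.3 kHz ≤ fs/2 = 23.125 kHz, appears at 12.3 kHz.
176.45 kHz mod fs = 37.7 kHz.
37.7 kHz > fs/2 = 23.125 kHz, folds to fs − 37.7 kHz = 8.55 kHz.
126.45 kHz mod fs = 33.95 kHz.
33.95 kHz > fs/2 = 23.125 kHz, folds to fs − 33.95 kHz = 12.3 kHz.
184.3 kHz mod fs = 45.55 kHz.
45.55 kHz > fs/2 = 23.125 kHz, folds to fs − 45.55 kHz = 0.7 kHz.
104.8 kHz and 126.45 kHz both map to 12.3 kHz.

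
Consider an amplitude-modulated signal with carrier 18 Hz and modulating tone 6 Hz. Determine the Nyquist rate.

AM sidebands sit at fc ± fm = 12 Hz and 24 Hz.
Highest-frequency component: 24 Hz.
Nyquist rate = 2 × 24 Hz = 48 Hz.

48 Hz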